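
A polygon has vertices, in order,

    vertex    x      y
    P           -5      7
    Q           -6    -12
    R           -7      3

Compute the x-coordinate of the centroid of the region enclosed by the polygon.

-6

Apply the shoelace (surveyor's) formula. First the cross-terms c_i = x_i·y_{i+1} − x_{i+1}·y_i:
  102, -102, -34  ⇒  2A = -34, A = -17.
Then Σ (x_i + x_{i+1})·c_i = 612, so x̄ = 612 / (6·(-17)) = -6.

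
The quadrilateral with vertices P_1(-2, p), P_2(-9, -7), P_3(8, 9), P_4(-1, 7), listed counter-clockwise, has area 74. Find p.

10

The doubled signed area Σ (x_i y_{i+1} − x_{i+1} y_i) is linear in p.
With p=0 it equals 68; the coefficient of p is 8 (from the two edges through P_1).
So 8·p + 68 = 2·74 = 148 ⇒ p = 10.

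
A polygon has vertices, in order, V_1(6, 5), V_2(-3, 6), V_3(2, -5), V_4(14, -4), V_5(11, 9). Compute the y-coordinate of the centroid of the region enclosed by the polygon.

290/287

Apply Gauss's area formula. First the cross-terms c_i = x_i·y_{i+1} − x_{i+1}·y_i:
  51, 3, 62, 170, 1  ⇒  2A = 287, A = 143.5.
Then Σ (y_i + y_{i+1})·c_i = 870, so ȳ = 870 / (6·143.5) = 290/287.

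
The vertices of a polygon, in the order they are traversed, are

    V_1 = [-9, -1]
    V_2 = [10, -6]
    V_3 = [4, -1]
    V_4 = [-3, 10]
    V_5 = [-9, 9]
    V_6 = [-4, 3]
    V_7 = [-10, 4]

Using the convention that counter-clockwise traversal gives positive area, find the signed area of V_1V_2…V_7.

123.5

Apply the shoelace (surveyor's) formula: 2A = Σ (x_i·y_{i+1} − x_{i+1}·y_i), indices taken mod 7.
Cross-terms: 64, 14, 37, 63, 9, 14, 46  ⇒  Σ = 247
Signed area = Σ/2 = 123.5 (positive ⇒ counter-clockwise traversal).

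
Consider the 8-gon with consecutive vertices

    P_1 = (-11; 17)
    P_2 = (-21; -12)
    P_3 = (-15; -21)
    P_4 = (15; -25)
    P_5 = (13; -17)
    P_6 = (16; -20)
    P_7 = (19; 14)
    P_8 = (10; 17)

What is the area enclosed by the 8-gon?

P_1→P_2: (-11)(-12) − (-21)(17) = 489
P_2→P_3: (-21)(-21) − (-15)(-12) = 261
P_3→P_4: (-15)(-25) − (15)(-21) = 690
P_4→P_5: (15)(-17) − (13)(-25) = 70
P_5→P_6: (13)(-20) − (16)(-17) = 12
P_6→P_7: (16)(14) − (19)(-20) = 604
P_7→P_8: (19)(17) − (10)(14) = 183
P_8→P_1: (10)(17) − (-11)(17) = 357
Σ = 2666
Area = |Σ|/2 = 1333.

1333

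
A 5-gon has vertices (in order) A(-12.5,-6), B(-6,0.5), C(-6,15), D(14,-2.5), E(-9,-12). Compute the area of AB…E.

305.375

Apply the shoelace (surveyor's) formula: 2A = Σ (x_i·y_{i+1} − x_{i+1}·y_i), indices taken mod 5.
Σ = (-42.25) + (-87) + (-195) + (-190.5) + (-96) = -610.75
Area = |Σ|/2 = 305.375.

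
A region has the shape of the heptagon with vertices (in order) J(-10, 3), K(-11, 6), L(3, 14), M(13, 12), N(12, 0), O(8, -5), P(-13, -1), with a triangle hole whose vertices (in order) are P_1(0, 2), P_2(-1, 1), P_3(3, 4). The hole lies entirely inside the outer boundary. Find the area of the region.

Outer boundary:
Apply the shoelace formula: 2A = Σ (x_i·y_{i+1} − x_{i+1}·y_i), indices taken mod 7.
Σ = (-27) + (-172) + (-146) + (-144) + (-60) + (-73) + (-49) = -671
Area = |Σ|/2 = 335.5.
Hole:
Apply Gauss's area formula: 2A = Σ (x_i·y_{i+1} − x_{i+1}·y_i), indices taken mod 3.
Cross-terms: 2, -7, 6  ⇒  Σ = 1
Area = |Σ|/2 = 0.5.
Net area = 335.5 − 0.5 = 335.

335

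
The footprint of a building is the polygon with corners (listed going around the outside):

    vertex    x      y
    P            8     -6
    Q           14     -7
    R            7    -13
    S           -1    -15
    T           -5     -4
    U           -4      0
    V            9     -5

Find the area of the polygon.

Apply the surveyor's formula: 2A = Σ (x_i·y_{i+1} − x_{i+1}·y_i), indices taken mod 7.
Σ = (28) + (-133) + (-118) + (-71) + (-16) + (20) + (-14) = -304
Area = |Σ|/2 = 152.

152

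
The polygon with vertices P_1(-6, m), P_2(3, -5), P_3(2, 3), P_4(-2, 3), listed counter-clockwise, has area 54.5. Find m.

-6

Write out the shoelace sum; only the two edges meeting at P_1 involve m:
2·Area = [((-2)·m − (-6)·3) + ((-6)·(-5) − 3·m)] + 31
       = -5·m + 79 = 109
⇒ m = -6.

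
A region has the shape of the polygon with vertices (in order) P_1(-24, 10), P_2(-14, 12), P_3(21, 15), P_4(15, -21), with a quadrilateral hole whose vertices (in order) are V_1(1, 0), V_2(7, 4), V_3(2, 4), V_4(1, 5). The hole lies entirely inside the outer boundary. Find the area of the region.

802.5

Outer boundary:
Apply the shoelace formula: 2A = Σ (x_i·y_{i+1} − x_{i+1}·y_i), indices taken mod 4.
P_1→P_2: (-24)(12) − (-14)(10) = -148
P_2→P_3: (-14)(15) − (21)(12) = -462
P_3→P_4: (21)(-21) − (15)(15) = -666
P_4→P_1: (15)(10) − (-24)(-21) = -354
Σ = -1630
Area = |Σ|/2 = 815.
Hole:
Apply the shoelace (surveyor's) formula: 2A = Σ (x_i·y_{i+1} − x_{i+1}·y_i), indices taken mod 4.
Σ = (4) + (20) + (6) + (-5) = 25
Area = |Σ|/2 = 12.5.
Net area = 815 − 12.5 = 802.5.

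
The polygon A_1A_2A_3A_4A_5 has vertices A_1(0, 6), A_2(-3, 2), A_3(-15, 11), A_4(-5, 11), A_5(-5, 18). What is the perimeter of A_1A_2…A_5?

|A_1A_2| = √((-3)² + (-4)²) = √25 = 5
|A_2A_3| = √((-12)² + (9)²) = √225 = 15
|A_3A_4| = √((10)² + (0)²) = √100 = 10
|A_4A_5| = √((0)² + (7)²) = √49 = 7
|A_5A_1| = √((5)² + (-12)²) = √169 = 13
Perimeter = 5 + 15 + 10 + 7 + 13 = 50.

50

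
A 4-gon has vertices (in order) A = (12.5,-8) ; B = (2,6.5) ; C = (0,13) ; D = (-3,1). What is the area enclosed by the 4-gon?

86.875

Apply Gauss's area formula: 2A = Σ (x_i·y_{i+1} − x_{i+1}·y_i), indices taken mod 4.
Cross-terms: 97.25, 26, 39, 11.5  ⇒  Σ = 173.75
Area = |Σ|/2 = 86.875.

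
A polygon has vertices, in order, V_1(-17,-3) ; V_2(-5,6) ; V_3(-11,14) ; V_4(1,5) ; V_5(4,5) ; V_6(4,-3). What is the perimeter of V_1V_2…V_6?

72

|V_1V_2| = √((12)² + (9)²) = √225 = 15
|V_2V_3| = √((-6)² + (8)²) = √100 = 10
|V_3V_4| = √((12)² + (-9)²) = √225 = 15
|V_4V_5| = √((3)² + (0)²) = √9 = 3
|V_5V_6| = √((0)² + (-8)²) = √64 = 8
|V_6V_1| = √((-21)² + (0)²) = √441 = 21
Perimeter = 15 + 10 + 15 + 3 + 8 + 21 = 72.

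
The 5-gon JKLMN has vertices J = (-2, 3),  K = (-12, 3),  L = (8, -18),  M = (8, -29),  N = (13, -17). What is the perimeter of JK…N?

88

|JK| = √((-10)² + (0)²) = √100 = 10
|KL| = √((20)² + (-21)²) = √841 = 29
|LM| = √((0)² + (-11)²) = √121 = 11
|MN| = √((5)² + (12)²) = √169 = 13
|NJ| = √((-15)² + (20)²) = √625 = 25
Perimeter = 10 + 29 + 11 + 13 + 25 = 88.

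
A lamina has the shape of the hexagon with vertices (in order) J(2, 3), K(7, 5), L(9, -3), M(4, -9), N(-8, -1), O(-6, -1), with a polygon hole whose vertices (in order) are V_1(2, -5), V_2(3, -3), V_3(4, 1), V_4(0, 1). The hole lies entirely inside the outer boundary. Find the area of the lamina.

105

Outer boundary:
Cross-terms: -11, -66, -69, -76, 2, -16  ⇒  Σ = -236
Area = |Σ|/2 = 118.
Hole:
Apply the shoelace (surveyor's) formula: 2A = Σ (x_i·y_{i+1} − x_{i+1}·y_i), indices taken mod 4.
Σ = (9) + (15) + (4) + (-2) = 26
Area = |Σ|/2 = 13.
Net area = 118 − 13 = 105.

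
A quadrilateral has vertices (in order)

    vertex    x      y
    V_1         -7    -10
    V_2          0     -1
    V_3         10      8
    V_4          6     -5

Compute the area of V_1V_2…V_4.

Σ = (7) + (10) + (-98) + (-95) = -176
Area = |Σ|/2 = 88.

88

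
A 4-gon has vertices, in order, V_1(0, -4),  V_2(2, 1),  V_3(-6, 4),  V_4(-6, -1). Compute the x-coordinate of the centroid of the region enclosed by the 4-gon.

-136/57

Apply the surveyor's formula. First the cross-terms c_i = x_i·y_{i+1} − x_{i+1}·y_i:
  8, 14, 30, 24  ⇒  2A = 76, A = 38.
Then Σ (x_i + x_{i+1})·c_i = -544, so x̄ = -544 / (6·38) = -136/57.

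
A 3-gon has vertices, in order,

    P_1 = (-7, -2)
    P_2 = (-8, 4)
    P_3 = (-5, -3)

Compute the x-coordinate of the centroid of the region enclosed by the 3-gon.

-20/3

Apply the surveyor's formula. First the cross-terms c_i = x_i·y_{i+1} − x_{i+1}·y_i:
  -44, 44, -11  ⇒  2A = -11, A = -5.5.
Then Σ (x_i + x_{i+1})·c_i = 220, so x̄ = 220 / (6·(-5.5)) = -20/3.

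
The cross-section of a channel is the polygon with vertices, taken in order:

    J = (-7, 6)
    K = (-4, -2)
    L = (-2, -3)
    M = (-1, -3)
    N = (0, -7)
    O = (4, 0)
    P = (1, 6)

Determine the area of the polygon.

Apply Gauss's area formula: 2A = Σ (x_i·y_{i+1} − x_{i+1}·y_i), indices taken mod 7.
Σ = (38) + (8) + (3) + (7) + (28) + (24) + (48) = 156
Area = |Σ|/2 = 78.

78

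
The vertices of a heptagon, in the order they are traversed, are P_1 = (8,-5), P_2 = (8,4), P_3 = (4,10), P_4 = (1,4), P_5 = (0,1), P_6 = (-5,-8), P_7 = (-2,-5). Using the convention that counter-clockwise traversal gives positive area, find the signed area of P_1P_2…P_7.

Σ = (72) + (64) + (6) + (1) + (5) + (9) + (50) = 207
Signed area = Σ/2 = 103.5 (positive ⇒ counter-clockwise traversal).

103.5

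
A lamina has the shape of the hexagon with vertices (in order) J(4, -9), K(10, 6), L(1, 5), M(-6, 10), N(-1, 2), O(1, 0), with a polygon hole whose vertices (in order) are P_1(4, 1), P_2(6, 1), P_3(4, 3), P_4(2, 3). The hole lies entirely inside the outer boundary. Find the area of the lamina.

Outer boundary:
Apply the shoelace (surveyor's) formula: 2A = Σ (x_i·y_{i+1} − x_{i+1}·y_i), indices taken mod 6.
J→K: (4)(6) − (10)(-9) = 114
K→L: (10)(5) − (1)(6) = 44
L→M: (1)(10) − (-6)(5) = 40
M→N: (-6)(2) − (-1)(10) = -2
N→O: (-1)(0) − (1)(2) = -2
O→J: (1)(-9) − (4)(0) = -9
Σ = 185
Area = |Σ|/2 = 92.5.
Hole:
P_1→P_2: (4)(1) − (6)(1) = -2
P_2→P_3: (6)(3) − (4)(1) = 14
P_3→P_4: (4)(3) − (2)(3) = 6
P_4→P_1: (2)(1) − (4)(3) = -10
Σ = 8
Area = |Σ|/2 = 4.
Net area = 92.5 − 4 = 88.5.

88.5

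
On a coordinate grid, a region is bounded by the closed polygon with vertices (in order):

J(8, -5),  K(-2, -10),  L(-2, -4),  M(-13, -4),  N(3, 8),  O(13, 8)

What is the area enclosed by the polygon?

223.5

Σ = (-90) + (-12) + (-44) + (-92) + (-80) + (-129) = -447
Area = |Σ|/2 = 223.5.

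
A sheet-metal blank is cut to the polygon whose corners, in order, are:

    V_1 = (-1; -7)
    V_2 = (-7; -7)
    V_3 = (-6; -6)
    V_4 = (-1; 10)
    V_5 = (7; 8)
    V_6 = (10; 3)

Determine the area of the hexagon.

Apply the surveyor's formula: 2A = Σ (x_i·y_{i+1} − x_{i+1}·y_i), indices taken mod 6.
V_1→V_2: (-1)(-7) − (-7)(-7) = -42
V_2→V_3: (-7)(-6) − (-6)(-7) = 0
V_3→V_4: (-6)(10) − (-1)(-6) = -66
V_4→V_5: (-1)(8) − (7)(10) = -78
V_5→V_6: (7)(3) − (10)(8) = -59
V_6→V_1: (10)(-7) − (-1)(3) = -67
Σ = -312
Area = |Σ|/2 = 156.

156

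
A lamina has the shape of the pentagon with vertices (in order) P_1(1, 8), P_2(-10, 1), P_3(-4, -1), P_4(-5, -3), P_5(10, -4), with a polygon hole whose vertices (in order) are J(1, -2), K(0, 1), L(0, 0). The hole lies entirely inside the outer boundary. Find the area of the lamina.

Outer boundary:
Apply the shoelace formula: 2A = Σ (x_i·y_{i+1} − x_{i+1}·y_i), indices taken mod 5.
Σ = (81) + (14) + (7) + (50) + (84) = 236
Area = |Σ|/2 = 118.
Hole:
Σ = (1) + (0) + (0) = 1
Area = |Σ|/2 = 0.5.
Net area = 118 − 0.5 = 117.5.

117.5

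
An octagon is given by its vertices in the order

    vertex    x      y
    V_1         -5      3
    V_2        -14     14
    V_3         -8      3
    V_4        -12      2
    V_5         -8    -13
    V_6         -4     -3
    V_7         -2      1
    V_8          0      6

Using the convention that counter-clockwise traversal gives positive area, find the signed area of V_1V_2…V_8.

Apply the shoelace formula: 2A = Σ (x_i·y_{i+1} − x_{i+1}·y_i), indices taken mod 8.
Σ = (-28) + (70) + (20) + (172) + (-28) + (-10) + (-12) + (30) = 214
Signed area = Σ/2 = 107 (positive ⇒ counter-clockwise traversal).

107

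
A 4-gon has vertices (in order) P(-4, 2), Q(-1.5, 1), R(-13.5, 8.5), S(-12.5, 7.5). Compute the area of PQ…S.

Apply Gauss's area formula: 2A = Σ (x_i·y_{i+1} − x_{i+1}·y_i), indices taken mod 4.
Σ = (-1) + (0.75) + (5) + (5) = 9.75
Area = |Σ|/2 = 4.875.

4.875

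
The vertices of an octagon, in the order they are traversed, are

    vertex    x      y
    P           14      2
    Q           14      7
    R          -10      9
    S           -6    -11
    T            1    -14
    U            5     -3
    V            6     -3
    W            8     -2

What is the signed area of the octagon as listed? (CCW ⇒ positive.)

325.5

P→Q: (14)(7) − (14)(2) = 70
Q→R: (14)(9) − (-10)(7) = 196
R→S: (-10)(-11) − (-6)(9) = 164
S→T: (-6)(-14) − (1)(-11) = 95
T→U: (1)(-3) − (5)(-14) = 67
U→V: (5)(-3) − (6)(-3) = 3
V→W: (6)(-2) − (8)(-3) = 12
W→P: (8)(2) − (14)(-2) = 44
Σ = 651
Signed area = Σ/2 = 325.5 (positive ⇒ counter-clockwise traversal).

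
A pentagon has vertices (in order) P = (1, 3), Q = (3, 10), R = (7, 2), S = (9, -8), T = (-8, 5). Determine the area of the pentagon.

92.5

Apply the shoelace formula: 2A = Σ (x_i·y_{i+1} − x_{i+1}·y_i), indices taken mod 5.
Cross-terms: 1, -64, -74, -19, -29  ⇒  Σ = -185
Area = |Σ|/2 = 92.5.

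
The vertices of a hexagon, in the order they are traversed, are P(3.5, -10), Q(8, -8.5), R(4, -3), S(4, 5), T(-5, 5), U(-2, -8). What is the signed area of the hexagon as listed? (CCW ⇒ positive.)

Σ = (50.25) + (10) + (32) + (45) + (50) + (48) = 235.25
Signed area = Σ/2 = 117.625 (positive ⇒ counter-clockwise traversal).

117.625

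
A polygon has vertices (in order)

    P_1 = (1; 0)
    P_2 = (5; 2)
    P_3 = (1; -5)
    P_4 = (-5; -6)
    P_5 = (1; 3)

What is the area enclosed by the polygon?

Apply the shoelace (surveyor's) formula: 2A = Σ (x_i·y_{i+1} − x_{i+1}·y_i), indices taken mod 5.
Σ = (2) + (-27) + (-31) + (-9) + (-3) = -68
Area = |Σ|/2 = 34.

34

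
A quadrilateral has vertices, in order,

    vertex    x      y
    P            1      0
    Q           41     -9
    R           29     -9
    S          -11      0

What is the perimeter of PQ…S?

|PQ| = √((40)² + (-9)²) = √1681 = 41
|QR| = √((-12)² + (0)²) = √144 = 12
|RS| = √((-40)² + (9)²) = √1681 = 41
|SP| = √((12)² + (0)²) = √144 = 12
Perimeter = 41 + 12 + 41 + 12 = 106.

106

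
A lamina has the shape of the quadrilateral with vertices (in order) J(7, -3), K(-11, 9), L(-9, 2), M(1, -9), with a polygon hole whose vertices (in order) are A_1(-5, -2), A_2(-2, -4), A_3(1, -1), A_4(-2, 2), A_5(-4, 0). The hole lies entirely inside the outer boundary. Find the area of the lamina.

95

Outer boundary:
Σ = (30) + (59) + (79) + (60) = 228
Area = |Σ|/2 = 114.
Hole:
Apply Gauss's area formula: 2A = Σ (x_i·y_{i+1} − x_{i+1}·y_i), indices taken mod 5.
Σ = (16) + (6) + (0) + (8) + (8) = 38
Area = |Σ|/2 = 19.
Net area = 114 − 19 = 95.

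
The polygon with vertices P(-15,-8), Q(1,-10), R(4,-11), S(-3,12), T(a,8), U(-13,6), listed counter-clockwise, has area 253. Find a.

The doubled signed area Σ (x_i y_{i+1} − x_{i+1} y_i) is linear in a.
With a=0 it equals 476; the coefficient of a is -6 (from the two edges through T).
So -6·a + 476 = 2·253 = 506 ⇒ a = -5.

-5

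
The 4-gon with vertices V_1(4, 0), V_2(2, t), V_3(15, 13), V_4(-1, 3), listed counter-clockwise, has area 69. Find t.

-6

The doubled signed area Σ (x_i y_{i+1} − x_{i+1} y_i) is linear in t.
With t=0 it equals 72; the coefficient of t is -11 (from the two edges through V_2).
So -11·t + 72 = 2·69 = 138 ⇒ t = -6.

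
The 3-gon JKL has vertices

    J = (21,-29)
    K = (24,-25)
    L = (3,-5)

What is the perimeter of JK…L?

64

|JK| = √((3)² + (4)²) = √25 = 5
|KL| = √((-21)² + (20)²) = √841 = 29
|LJ| = √((18)² + (-24)²) = √900 = 30
Perimeter = 5 + 29 + 30 = 64.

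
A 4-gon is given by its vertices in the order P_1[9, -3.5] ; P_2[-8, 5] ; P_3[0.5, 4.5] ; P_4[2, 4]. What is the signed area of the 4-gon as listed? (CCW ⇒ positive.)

Apply Gauss's area formula: 2A = Σ (x_i·y_{i+1} − x_{i+1}·y_i), indices taken mod 4.
Σ = (17) + (-38.5) + (-7) + (-43) = -71.5
Signed area = Σ/2 = -35.75 (negative ⇒ clockwise traversal).

-35.75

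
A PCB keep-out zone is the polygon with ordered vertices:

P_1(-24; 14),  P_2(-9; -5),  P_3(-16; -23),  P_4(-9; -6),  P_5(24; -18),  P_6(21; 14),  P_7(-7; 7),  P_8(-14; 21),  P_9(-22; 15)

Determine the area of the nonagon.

891

Apply the shoelace (surveyor's) formula: 2A = Σ (x_i·y_{i+1} − x_{i+1}·y_i), indices taken mod 9.
Cross-terms: 246, 127, -111, 306, 714, 245, -49, 252, 52  ⇒  Σ = 1782
Area = |Σ|/2 = 891.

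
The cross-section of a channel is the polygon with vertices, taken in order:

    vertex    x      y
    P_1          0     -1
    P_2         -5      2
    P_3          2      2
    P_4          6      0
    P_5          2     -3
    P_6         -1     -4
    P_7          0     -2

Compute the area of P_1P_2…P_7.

Apply the surveyor's formula: 2A = Σ (x_i·y_{i+1} − x_{i+1}·y_i), indices taken mod 7.
Cross-terms: -5, -14, -12, -18, -11, 2, 0  ⇒  Σ = -58
Area = |Σ|/2 = 29.

29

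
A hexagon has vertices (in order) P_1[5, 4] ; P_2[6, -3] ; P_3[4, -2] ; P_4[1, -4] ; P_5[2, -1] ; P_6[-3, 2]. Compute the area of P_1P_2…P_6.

33.5

Apply the shoelace (surveyor's) formula: 2A = Σ (x_i·y_{i+1} − x_{i+1}·y_i), indices taken mod 6.
Σ = (-39) + (0) + (-14) + (7) + (1) + (-22) = -67
Area = |Σ|/2 = 33.5.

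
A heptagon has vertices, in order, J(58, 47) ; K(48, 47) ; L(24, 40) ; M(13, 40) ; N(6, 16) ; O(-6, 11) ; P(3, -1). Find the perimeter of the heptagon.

172

|JK| = √((-10)² + (0)²) = √100 = 10
|KL| = √((-24)² + (-7)²) = √625 = 25
|LM| = √((-11)² + (0)²) = √121 = 11
|MN| = √((-7)² + (-24)²) = √625 = 25
|NO| = √((-12)² + (-5)²) = √169 = 13
|OP| = √((9)² + (-12)²) = √225 = 15
|PJ| = √((55)² + (48)²) = √5329 = 73
Perimeter = 10 + 25 + 11 + 25 + 13 + 15 + 73 = 172.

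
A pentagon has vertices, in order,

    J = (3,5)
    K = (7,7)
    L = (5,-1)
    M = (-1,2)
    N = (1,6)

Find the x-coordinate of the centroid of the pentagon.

55/17

Apply Gauss's area formula. First the cross-terms c_i = x_i·y_{i+1} − x_{i+1}·y_i:
  -14, -42, 9, -8, -13  ⇒  2A = -68, A = -34.
Then Σ (x_i + x_{i+1})·c_i = -660, so x̄ = -660 / (6·(-34)) = 55/17.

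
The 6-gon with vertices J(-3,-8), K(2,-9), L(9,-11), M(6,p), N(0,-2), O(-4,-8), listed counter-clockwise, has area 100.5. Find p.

5

Write out the shoelace sum; only the two edges meeting at M involve p:
2·Area = [(9·p − 6·(-11)) + (6·(-2) − 0·p)] + 102
       = 9·p + 156 = 201
⇒ p = 5.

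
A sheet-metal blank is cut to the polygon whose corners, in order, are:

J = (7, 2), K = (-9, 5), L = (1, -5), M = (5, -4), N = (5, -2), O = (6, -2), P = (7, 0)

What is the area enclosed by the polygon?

77

Σ = (53) + (40) + (21) + (10) + (2) + (14) + (14) = 154
Area = |Σ|/2 = 77.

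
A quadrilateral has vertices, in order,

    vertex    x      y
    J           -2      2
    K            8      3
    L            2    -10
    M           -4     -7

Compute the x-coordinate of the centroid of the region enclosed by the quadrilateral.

Apply the shoelace (surveyor's) formula. First the cross-terms c_i = x_i·y_{i+1} − x_{i+1}·y_i:
  -22, -86, -54, -22  ⇒  2A = -184, A = -92.
Then Σ (x_i + x_{i+1})·c_i = -752, so x̄ = -752 / (6·(-92)) = 94/69.

94/69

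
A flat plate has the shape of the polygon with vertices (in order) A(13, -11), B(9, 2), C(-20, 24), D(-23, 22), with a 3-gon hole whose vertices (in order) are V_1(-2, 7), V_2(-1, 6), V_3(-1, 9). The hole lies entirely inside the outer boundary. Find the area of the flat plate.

Outer boundary:
Apply the shoelace formula: 2A = Σ (x_i·y_{i+1} − x_{i+1}·y_i), indices taken mod 4.
Σ = (125) + (256) + (112) + (-33) = 460
Area = |Σ|/2 = 230.
Hole:
Apply the shoelace formula: 2A = Σ (x_i·y_{i+1} − x_{i+1}·y_i), indices taken mod 3.
V_1→V_2: (-2)(6) − (-1)(7) = -5
V_2→V_3: (-1)(9) − (-1)(6) = -3
V_3→V_1: (-1)(7) − (-2)(9) = 11
Σ = 3
Area = |Σ|/2 = 1.5.
Net area = 230 − 1.5 = 228.5.

228.5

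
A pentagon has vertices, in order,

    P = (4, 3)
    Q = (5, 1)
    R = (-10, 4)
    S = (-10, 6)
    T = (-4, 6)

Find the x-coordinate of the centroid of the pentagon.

-655/219

Apply the shoelace formula. First the cross-terms c_i = x_i·y_{i+1} − x_{i+1}·y_i:
  -11, 30, -20, -36, -36  ⇒  2A = -73, A = -36.5.
Then Σ (x_i + x_{i+1})·c_i = 655, so x̄ = 655 / (6·(-36.5)) = -655/219.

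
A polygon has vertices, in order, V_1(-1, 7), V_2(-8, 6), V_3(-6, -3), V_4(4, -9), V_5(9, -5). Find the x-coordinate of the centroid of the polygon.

Apply the shoelace (surveyor's) formula. First the cross-terms c_i = x_i·y_{i+1} − x_{i+1}·y_i:
  50, 60, 66, 61, 58  ⇒  2A = 295, A = 147.5.
Then Σ (x_i + x_{i+1})·c_i = -165, so x̄ = -165 / (6·147.5) = -11/59.

-11/59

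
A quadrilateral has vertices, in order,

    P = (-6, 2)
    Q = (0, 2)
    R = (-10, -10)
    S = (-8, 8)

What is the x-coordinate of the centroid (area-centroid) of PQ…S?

Apply the surveyor's formula. First the cross-terms c_i = x_i·y_{i+1} − x_{i+1}·y_i:
  -12, 20, -160, 32  ⇒  2A = -120, A = -60.
Then Σ (x_i + x_{i+1})·c_i = 2304, so x̄ = 2304 / (6·(-60)) = -6.4.

-6.4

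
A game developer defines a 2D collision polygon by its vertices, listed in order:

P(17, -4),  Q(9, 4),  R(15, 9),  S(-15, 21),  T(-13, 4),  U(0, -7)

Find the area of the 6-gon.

499

Apply the shoelace formula: 2A = Σ (x_i·y_{i+1} − x_{i+1}·y_i), indices taken mod 6.
P→Q: (17)(4) − (9)(-4) = 104
Q→R: (9)(9) − (15)(4) = 21
R→S: (15)(21) − (-15)(9) = 450
S→T: (-15)(4) − (-13)(21) = 213
T→U: (-13)(-7) − (0)(4) = 91
U→P: (0)(-4) − (17)(-7) = 119
Σ = 998
Area = |Σ|/2 = 499.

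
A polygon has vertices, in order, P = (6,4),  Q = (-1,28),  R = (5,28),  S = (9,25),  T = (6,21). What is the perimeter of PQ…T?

|PQ| = √((-7)² + (24)²) = √625 = 25
|QR| = √((6)² + (0)²) = √36 = 6
|RS| = √((4)² + (-3)²) = √25 = 5
|ST| = √((-3)² + (-4)²) = √25 = 5
|TP| = √((0)² + (-17)²) = √289 = 17
Perimeter = 25 + 6 + 5 + 5 + 17 = 58.

58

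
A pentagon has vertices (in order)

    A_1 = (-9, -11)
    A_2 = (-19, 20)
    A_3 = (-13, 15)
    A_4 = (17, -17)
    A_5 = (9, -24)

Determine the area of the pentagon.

509

Apply the surveyor's formula: 2A = Σ (x_i·y_{i+1} − x_{i+1}·y_i), indices taken mod 5.
Σ = (-389) + (-25) + (-34) + (-255) + (-315) = -1018
Area = |Σ|/2 = 509.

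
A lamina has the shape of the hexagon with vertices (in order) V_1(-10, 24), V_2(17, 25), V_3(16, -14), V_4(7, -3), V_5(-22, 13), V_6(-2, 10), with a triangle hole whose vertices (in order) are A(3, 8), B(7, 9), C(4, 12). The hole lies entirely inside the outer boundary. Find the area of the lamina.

Outer boundary:
Σ = (-658) + (-638) + (50) + (25) + (-194) + (52) = -1363
Area = |Σ|/2 = 681.5.
Hole:
A→B: (3)(9) − (7)(8) = -29
B→C: (7)(12) − (4)(9) = 48
C→A: (4)(8) − (3)(12) = -4
Σ = 15
Area = |Σ|/2 = 7.5.
Net area = 681.5 − 7.5 = 674.

674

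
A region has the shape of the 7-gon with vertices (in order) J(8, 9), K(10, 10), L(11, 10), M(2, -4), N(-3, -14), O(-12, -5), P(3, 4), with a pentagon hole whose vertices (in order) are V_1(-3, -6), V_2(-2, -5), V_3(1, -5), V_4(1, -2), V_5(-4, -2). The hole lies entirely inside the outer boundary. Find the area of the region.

143

Outer boundary:
Σ = (-10) + (-10) + (-64) + (-40) + (-153) + (-33) + (-5) = -315
Area = |Σ|/2 = 157.5.
Hole:
Σ = (3) + (15) + (3) + (-10) + (18) = 29
Area = |Σ|/2 = 14.5.
Net area = 157.5 − 14.5 = 143.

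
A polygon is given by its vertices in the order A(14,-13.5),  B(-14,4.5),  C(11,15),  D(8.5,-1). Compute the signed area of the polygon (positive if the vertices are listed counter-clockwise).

-312.375

Σ = (-126) + (-259.5) + (-138.5) + (-100.75) = -624.75
Signed area = Σ/2 = -312.375 (negative ⇒ clockwise traversal).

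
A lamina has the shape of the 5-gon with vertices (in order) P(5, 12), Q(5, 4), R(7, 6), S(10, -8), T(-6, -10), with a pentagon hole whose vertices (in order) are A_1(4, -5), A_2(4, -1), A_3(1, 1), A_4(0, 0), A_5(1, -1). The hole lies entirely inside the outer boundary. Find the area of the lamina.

Outer boundary:
Apply the shoelace (surveyor's) formula: 2A = Σ (x_i·y_{i+1} − x_{i+1}·y_i), indices taken mod 5.
Σ = (-40) + (2) + (-116) + (-148) + (-22) = -324
Area = |Σ|/2 = 162.
Hole:
Σ = (16) + (5) + (0) + (0) + (-1) = 20
Area = |Σ|/2 = 10.
Net area = 162 − 10 = 152.

152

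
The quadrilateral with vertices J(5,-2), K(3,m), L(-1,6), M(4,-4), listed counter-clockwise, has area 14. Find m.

Write out the shoelace sum; only the two edges meeting at K involve m:
2·Area = [(5·m − 3·(-2)) + (3·6 − (-1)·m)] + -8
       = 6·m + 16 = 28
⇒ m = 2.

2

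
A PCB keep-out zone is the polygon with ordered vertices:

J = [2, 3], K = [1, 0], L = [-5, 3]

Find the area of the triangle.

Σ = (-3) + (3) + (-21) = -21
Area = |Σ|/2 = 10.5.

10.5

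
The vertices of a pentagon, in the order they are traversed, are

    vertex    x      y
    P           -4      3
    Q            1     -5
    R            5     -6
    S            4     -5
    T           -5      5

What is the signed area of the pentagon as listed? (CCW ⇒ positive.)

Apply the shoelace formula: 2A = Σ (x_i·y_{i+1} − x_{i+1}·y_i), indices taken mod 5.
Σ = (17) + (19) + (-1) + (-5) + (5) = 35
Signed area = Σ/2 = 17.5 (positive ⇒ counter-clockwise traversal).

17.5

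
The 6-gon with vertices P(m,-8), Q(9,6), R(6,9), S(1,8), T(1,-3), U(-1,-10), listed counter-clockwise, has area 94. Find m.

The doubled signed area Σ (x_i y_{i+1} − x_{i+1} y_i) is linear in m.
With m=0 it equals 140; the coefficient of m is 16 (from the two edges through P).
So 16·m + 140 = 2·94 = 188 ⇒ m = 3.

3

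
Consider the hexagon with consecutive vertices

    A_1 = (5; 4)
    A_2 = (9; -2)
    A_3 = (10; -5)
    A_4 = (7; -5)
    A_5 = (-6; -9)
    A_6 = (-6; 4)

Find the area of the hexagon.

150.5

Apply the shoelace (surveyor's) formula: 2A = Σ (x_i·y_{i+1} − x_{i+1}·y_i), indices taken mod 6.
Σ = (-46) + (-25) + (-15) + (-93) + (-78) + (-44) = -301
Area = |Σ|/2 = 150.5.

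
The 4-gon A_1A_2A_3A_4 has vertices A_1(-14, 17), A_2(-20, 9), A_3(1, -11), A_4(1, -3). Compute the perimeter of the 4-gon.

72

|A_1A_2| = √((-6)² + (-8)²) = √100 = 10
|A_2A_3| = √((21)² + (-20)²) = √841 = 29
|A_3A_4| = √((0)² + (8)²) = √64 = 8
|A_4A_1| = √((-15)² + (20)²) = √625 = 25
Perimeter = 10 + 29 + 8 + 25 = 72.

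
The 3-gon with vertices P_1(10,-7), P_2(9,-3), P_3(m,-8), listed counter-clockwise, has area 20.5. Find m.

Write out the shoelace sum; only the two edges meeting at P_3 involve m:
2·Area = [(9·(-8) − m·(-3)) + (m·(-7) − 10·(-8))] + 33
       = -4·m + 41 = 41
⇒ m = 0.

0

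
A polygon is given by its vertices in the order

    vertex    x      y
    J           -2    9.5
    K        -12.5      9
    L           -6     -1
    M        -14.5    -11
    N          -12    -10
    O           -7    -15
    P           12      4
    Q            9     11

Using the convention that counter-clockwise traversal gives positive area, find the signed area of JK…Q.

Apply the shoelace (surveyor's) formula: 2A = Σ (x_i·y_{i+1} − x_{i+1}·y_i), indices taken mod 8.
Cross-terms: 100.75, 66.5, 51.5, 13, 110, 152, 96, 107.5  ⇒  Σ = 697.25
Signed area = Σ/2 = 348.625 (positive ⇒ counter-clockwise traversal).

348.625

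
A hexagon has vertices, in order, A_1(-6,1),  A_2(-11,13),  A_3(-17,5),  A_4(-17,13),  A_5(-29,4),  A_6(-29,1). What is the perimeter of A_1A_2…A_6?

72

|A_1A_2| = √((-5)² + (12)²) = √169 = 13
|A_2A_3| = √((-6)² + (-8)²) = √100 = 10
|A_3A_4| = √((0)² + (8)²) = √64 = 8
|A_4A_5| = √((-12)² + (-9)²) = √225 = 15
|A_5A_6| = √((0)² + (-3)²) = √9 = 3
|A_6A_1| = √((23)² + (0)²) = √529 = 23
Perimeter = 13 + 10 + 8 + 15 + 3 + 23 = 72.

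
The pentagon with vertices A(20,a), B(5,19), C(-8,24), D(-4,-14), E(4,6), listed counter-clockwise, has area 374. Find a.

The doubled signed area Σ (x_i y_{i+1} − x_{i+1} y_i) is linear in a.
With a=0 it equals 772; the coefficient of a is -1 (from the two edges through A).
So -1·a + 772 = 2·374 = 748 ⇒ a = 24.

24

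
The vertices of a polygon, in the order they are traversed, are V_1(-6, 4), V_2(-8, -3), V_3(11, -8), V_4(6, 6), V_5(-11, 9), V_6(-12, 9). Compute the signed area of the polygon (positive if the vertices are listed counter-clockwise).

198

V_1→V_2: (-6)(-3) − (-8)(4) = 50
V_2→V_3: (-8)(-8) − (11)(-3) = 97
V_3→V_4: (11)(6) − (6)(-8) = 114
V_4→V_5: (6)(9) − (-11)(6) = 120
V_5→V_6: (-11)(9) − (-12)(9) = 9
V_6→V_1: (-12)(4) − (-6)(9) = 6
Σ = 396
Signed area = Σ/2 = 198 (positive ⇒ counter-clockwise traversal).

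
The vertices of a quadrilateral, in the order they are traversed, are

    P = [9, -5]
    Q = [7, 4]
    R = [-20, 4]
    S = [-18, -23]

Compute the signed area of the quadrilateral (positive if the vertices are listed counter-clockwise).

504

Σ = (71) + (108) + (532) + (297) = 1008
Signed area = Σ/2 = 504 (positive ⇒ counter-clockwise traversal).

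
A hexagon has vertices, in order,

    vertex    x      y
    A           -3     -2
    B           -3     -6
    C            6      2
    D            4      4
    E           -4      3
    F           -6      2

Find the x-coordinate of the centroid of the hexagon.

Apply the shoelace formula. First the cross-terms c_i = x_i·y_{i+1} − x_{i+1}·y_i:
  12, 30, 16, 28, 10, 18  ⇒  2A = 114, A = 57.
Then Σ (x_i + x_{i+1})·c_i = -84, so x̄ = -84 / (6·57) = -14/57.

-14/57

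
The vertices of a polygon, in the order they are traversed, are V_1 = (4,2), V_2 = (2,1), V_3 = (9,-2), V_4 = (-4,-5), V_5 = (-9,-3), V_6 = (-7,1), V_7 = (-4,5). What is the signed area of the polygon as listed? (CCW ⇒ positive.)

-94

Cross-terms: 0, -13, -53, -33, -30, -31, -28  ⇒  Σ = -188
Signed area = Σ/2 = -94 (negative ⇒ clockwise traversal).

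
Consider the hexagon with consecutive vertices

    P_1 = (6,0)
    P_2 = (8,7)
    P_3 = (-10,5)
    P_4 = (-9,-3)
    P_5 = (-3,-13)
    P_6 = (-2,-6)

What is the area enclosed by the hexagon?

Apply the shoelace formula: 2A = Σ (x_i·y_{i+1} − x_{i+1}·y_i), indices taken mod 6.
P_1→P_2: (6)(7) − (8)(0) = 42
P_2→P_3: (8)(5) − (-10)(7) = 110
P_3→P_4: (-10)(-3) − (-9)(5) = 75
P_4→P_5: (-9)(-13) − (-3)(-3) = 108
P_5→P_6: (-3)(-6) − (-2)(-13) = -8
P_6→P_1: (-2)(0) − (6)(-6) = 36
Σ = 363
Area = |Σ|/2 = 181.5.

181.5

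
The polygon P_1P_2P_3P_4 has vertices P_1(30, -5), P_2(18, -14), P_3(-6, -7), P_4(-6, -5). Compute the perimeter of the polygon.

78

|P_1P_2| = √((-12)² + (-9)²) = √225 = 15
|P_2P_3| = √((-24)² + (7)²) = √625 = 25
|P_3P_4| = √((0)² + (2)²) = √4 = 2
|P_4P_1| = √((36)² + (0)²) = √1296 = 36
Perimeter = 15 + 25 + 2 + 36 = 78.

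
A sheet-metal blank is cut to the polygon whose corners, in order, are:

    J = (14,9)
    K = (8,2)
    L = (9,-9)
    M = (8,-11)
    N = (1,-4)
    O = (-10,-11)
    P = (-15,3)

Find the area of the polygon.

Σ = (-44) + (-90) + (-27) + (-21) + (-51) + (-195) + (-177) = -605
Area = |Σ|/2 = 302.5.

302.5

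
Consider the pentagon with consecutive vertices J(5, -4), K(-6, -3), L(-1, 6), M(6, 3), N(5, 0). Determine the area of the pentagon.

J→K: (5)(-3) − (-6)(-4) = -39
K→L: (-6)(6) − (-1)(-3) = -39
L→M: (-1)(3) − (6)(6) = -39
M→N: (6)(0) − (5)(3) = -15
N→J: (5)(-4) − (5)(0) = -20
Σ = -152
Area = |Σ|/2 = 76.

76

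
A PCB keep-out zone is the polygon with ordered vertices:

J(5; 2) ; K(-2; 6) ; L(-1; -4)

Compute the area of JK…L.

Cross-terms: 34, 14, 18  ⇒  Σ = 66
Area = |Σ|/2 = 33.

33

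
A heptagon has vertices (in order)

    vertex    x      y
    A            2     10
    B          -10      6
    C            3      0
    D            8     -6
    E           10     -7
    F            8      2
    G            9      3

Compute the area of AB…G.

123

Σ = (112) + (-18) + (-18) + (4) + (76) + (6) + (84) = 246
Area = |Σ|/2 = 123.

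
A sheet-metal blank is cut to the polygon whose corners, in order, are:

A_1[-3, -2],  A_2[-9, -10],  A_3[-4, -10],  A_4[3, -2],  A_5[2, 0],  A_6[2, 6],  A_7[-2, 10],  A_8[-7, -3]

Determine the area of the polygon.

114.5

Cross-terms: 12, 50, 38, 4, 12, 32, 76, 5  ⇒  Σ = 229
Area = |Σ|/2 = 114.5.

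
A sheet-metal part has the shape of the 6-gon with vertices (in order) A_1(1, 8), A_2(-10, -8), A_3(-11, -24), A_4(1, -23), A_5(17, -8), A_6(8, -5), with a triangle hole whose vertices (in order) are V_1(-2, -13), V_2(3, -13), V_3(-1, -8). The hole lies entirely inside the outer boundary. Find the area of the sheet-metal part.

Outer boundary:
A_1→A_2: (1)(-8) − (-10)(8) = 72
A_2→A_3: (-10)(-24) − (-11)(-8) = 152
A_3→A_4: (-11)(-23) − (1)(-24) = 277
A_4→A_5: (1)(-8) − (17)(-23) = 383
A_5→A_6: (17)(-5) − (8)(-8) = -21
A_6→A_1: (8)(8) − (1)(-5) = 69
Σ = 932
Area = |Σ|/2 = 466.
Hole:
Apply the surveyor's formula: 2A = Σ (x_i·y_{i+1} − x_{i+1}·y_i), indices taken mod 3.
Σ = (65) + (-37) + (-3) = 25
Area = |Σ|/2 = 12.5.
Net area = 466 − 12.5 = 453.5.

453.5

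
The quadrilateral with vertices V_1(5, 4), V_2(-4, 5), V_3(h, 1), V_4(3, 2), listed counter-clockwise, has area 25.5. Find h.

Write out the shoelace sum; only the two edges meeting at V_3 involve h:
2·Area = [((-4)·1 − h·5) + (h·2 − 3·1)] + 43
       = -3·h + 36 = 51
⇒ h = -5.

-5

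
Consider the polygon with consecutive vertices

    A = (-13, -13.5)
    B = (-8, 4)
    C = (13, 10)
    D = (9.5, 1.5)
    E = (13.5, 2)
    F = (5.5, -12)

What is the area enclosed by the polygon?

386

A→B: (-13)(4) − (-8)(-13.5) = -160
B→C: (-8)(10) − (13)(4) = -132
C→D: (13)(1.5) − (9.5)(10) = -75.5
D→E: (9.5)(2) − (13.5)(1.5) = -1.25
E→F: (13.5)(-12) − (5.5)(2) = -173
F→A: (5.5)(-13.5) − (-13)(-12) = -230.25
Σ = -772
Area = |Σ|/2 = 386.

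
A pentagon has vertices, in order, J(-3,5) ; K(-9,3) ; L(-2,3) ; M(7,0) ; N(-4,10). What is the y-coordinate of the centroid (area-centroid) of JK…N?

949/222

Apply the surveyor's formula. First the cross-terms c_i = x_i·y_{i+1} − x_{i+1}·y_i:
  36, -21, -21, 70, 10  ⇒  2A = 74, A = 37.
Then Σ (y_i + y_{i+1})·c_i = 949, so ȳ = 949 / (6·37) = 949/222.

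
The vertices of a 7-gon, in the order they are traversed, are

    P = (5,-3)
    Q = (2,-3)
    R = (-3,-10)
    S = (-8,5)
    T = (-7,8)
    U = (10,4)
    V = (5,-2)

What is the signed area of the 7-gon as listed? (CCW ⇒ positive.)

Apply the surveyor's formula: 2A = Σ (x_i·y_{i+1} − x_{i+1}·y_i), indices taken mod 7.
P→Q: (5)(-3) − (2)(-3) = -9
Q→R: (2)(-10) − (-3)(-3) = -29
R→S: (-3)(5) − (-8)(-10) = -95
S→T: (-8)(8) − (-7)(5) = -29
T→U: (-7)(4) − (10)(8) = -108
U→V: (10)(-2) − (5)(4) = -40
V→P: (5)(-3) − (5)(-2) = -5
Σ = -315
Signed area = Σ/2 = -157.5 (negative ⇒ clockwise traversal).

-157.5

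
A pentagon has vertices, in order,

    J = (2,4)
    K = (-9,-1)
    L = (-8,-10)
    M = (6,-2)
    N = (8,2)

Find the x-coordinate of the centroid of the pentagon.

Apply the shoelace (surveyor's) formula. First the cross-terms c_i = x_i·y_{i+1} − x_{i+1}·y_i:
  34, 82, 76, 28, 28  ⇒  2A = 248, A = 124.
Then Σ (x_i + x_{i+1})·c_i = -1112, so x̄ = -1112 / (6·124) = -139/93.

-139/93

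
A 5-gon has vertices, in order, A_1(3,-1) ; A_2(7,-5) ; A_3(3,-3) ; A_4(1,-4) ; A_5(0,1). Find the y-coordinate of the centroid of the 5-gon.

-2.08

Apply the shoelace (surveyor's) formula. First the cross-terms c_i = x_i·y_{i+1} − x_{i+1}·y_i:
  -8, -6, -9, 1, -3  ⇒  2A = -25, A = -12.5.
Then Σ (y_i + y_{i+1})·c_i = 156, so ȳ = 156 / (6·(-12.5)) = -2.08.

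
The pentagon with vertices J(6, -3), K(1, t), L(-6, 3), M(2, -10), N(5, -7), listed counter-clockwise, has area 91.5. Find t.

Write out the shoelace sum; only the two edges meeting at K involve t:
2·Area = [(6·t − 1·(-3)) + (1·3 − (-6)·t)] + 117
       = 12·t + 123 = 183
⇒ t = 5.

5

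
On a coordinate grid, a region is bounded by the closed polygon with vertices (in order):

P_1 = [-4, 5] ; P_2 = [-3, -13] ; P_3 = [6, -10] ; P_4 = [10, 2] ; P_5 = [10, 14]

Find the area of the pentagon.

256.5

Σ = (67) + (108) + (112) + (120) + (106) = 513
Area = |Σ|/2 = 256.5.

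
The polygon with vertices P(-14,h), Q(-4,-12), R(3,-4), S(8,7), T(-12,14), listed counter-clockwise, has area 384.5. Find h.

-13

Write out the shoelace sum; only the two edges meeting at P involve h:
2·Area = [((-12)·h − (-14)·14) + ((-14)·(-12) − (-4)·h)] + 301
       = -8·h + 665 = 769
⇒ h = -13.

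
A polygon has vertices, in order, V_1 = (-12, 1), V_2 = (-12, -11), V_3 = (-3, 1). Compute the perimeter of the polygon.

|V_1V_2| = √((0)² + (-12)²) = √144 = 12
|V_2V_3| = √((9)² + (12)²) = √225 = 15
|V_3V_1| = √((-9)² + (0)²) = √81 = 9
Perimeter = 12 + 15 + 9 = 36.

36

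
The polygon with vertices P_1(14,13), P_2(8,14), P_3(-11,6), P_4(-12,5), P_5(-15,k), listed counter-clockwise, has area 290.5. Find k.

-15

The doubled signed area Σ (x_i y_{i+1} − x_{i+1} y_i) is linear in k.
With k=0 it equals 191; the coefficient of k is -26 (from the two edges through P_5).
So -26·k + 191 = 2·290.5 = 581 ⇒ k = -15.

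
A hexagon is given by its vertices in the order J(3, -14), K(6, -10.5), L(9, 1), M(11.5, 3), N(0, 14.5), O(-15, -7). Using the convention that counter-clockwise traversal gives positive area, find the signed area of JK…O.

Apply Gauss's area formula: 2A = Σ (x_i·y_{i+1} − x_{i+1}·y_i), indices taken mod 6.
Σ = (52.5) + (100.5) + (15.5) + (166.75) + (217.5) + (231) = 783.75
Signed area = Σ/2 = 391.875 (positive ⇒ counter-clockwise traversal).

391.875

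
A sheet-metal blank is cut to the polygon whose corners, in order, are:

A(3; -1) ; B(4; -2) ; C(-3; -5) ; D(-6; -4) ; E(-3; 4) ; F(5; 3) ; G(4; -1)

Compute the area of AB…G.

64.5

Apply the surveyor's formula: 2A = Σ (x_i·y_{i+1} − x_{i+1}·y_i), indices taken mod 7.
A→B: (3)(-2) − (4)(-1) = -2
B→C: (4)(-5) − (-3)(-2) = -26
C→D: (-3)(-4) − (-6)(-5) = -18
D→E: (-6)(4) − (-3)(-4) = -36
E→F: (-3)(3) − (5)(4) = -29
F→G: (5)(-1) − (4)(3) = -17
G→A: (4)(-1) − (3)(-1) = -1
Σ = -129
Area = |Σ|/2 = 64.5.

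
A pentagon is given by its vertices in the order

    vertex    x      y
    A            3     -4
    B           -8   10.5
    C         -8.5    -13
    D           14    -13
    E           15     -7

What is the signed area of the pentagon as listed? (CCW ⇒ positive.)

271.625

Cross-terms: -0.5, 193.25, 292.5, 97, -39  ⇒  Σ = 543.25
Signed area = Σ/2 = 271.625 (positive ⇒ counter-clockwise traversal).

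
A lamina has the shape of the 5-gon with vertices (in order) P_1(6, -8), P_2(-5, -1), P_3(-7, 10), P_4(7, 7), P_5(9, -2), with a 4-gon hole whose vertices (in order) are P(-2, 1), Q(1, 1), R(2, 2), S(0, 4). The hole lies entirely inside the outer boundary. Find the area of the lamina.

173

Outer boundary:
Cross-terms: -46, -57, -119, -77, -60  ⇒  Σ = -359
Area = |Σ|/2 = 179.5.
Hole:
Σ = (-3) + (0) + (8) + (8) = 13
Area = |Σ|/2 = 6.5.
Net area = 179.5 − 6.5 = 173.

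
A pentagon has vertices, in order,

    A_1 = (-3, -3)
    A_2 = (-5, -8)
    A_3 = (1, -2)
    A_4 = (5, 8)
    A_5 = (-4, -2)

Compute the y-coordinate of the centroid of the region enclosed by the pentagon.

-23/73

Apply Gauss's area formula. First the cross-terms c_i = x_i·y_{i+1} − x_{i+1}·y_i:
  9, 18, 18, 22, 6  ⇒  2A = 73, A = 36.5.
Then Σ (y_i + y_{i+1})·c_i = -69, so ȳ = -69 / (6·36.5) = -23/73.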